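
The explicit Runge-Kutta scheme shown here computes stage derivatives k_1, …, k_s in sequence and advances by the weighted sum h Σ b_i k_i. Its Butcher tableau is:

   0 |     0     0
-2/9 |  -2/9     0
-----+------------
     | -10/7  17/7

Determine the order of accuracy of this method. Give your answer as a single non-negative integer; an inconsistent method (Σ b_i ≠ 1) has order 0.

b = (-10/7, 17/7)
c = (0, -2/9)
Σ b_i: (-10/7)·1 + 17/7·1 = 1 ✓
b·c: 17/7·(-2/9) = -34/63 ≠ 1/2 ⇒ order 1.

1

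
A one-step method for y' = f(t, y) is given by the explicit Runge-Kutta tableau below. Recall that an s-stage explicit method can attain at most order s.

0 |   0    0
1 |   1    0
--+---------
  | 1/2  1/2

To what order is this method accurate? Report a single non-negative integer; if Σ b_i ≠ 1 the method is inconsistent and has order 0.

b = (1/2, 1/2)
c = (0, 1)
Σ b_i: 1/2·1 + 1/2·1 = 1 ✓
b·c: 1/2·1 = 1/2 ✓; 2 stages ⇒ order 2.

2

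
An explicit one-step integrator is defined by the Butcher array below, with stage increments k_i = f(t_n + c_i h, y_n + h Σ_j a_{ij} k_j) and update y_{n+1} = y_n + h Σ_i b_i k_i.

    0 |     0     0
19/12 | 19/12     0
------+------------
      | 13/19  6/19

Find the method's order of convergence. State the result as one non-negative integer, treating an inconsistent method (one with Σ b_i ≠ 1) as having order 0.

2

b = (13/19, 6/19)
c = (0, 19/12)
Σ b_i: 13/19·1 + 6/19·1 = 1 ✓
b·c: 6/19·19/12 = 1/2 ✓; 2 stages ⇒ order 2.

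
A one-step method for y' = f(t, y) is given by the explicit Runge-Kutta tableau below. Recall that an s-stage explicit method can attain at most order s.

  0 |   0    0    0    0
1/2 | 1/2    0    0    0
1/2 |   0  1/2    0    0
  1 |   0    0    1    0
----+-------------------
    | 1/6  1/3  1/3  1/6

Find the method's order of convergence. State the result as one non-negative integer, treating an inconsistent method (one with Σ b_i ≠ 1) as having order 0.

b = (1/6, 1/3, 1/3, 1/6)
c = (0, 1/2, 1/2, 1)
Ac = (0, 0, 1/4, 1/2)
Σ b_i: 1/6·1 + 1/3·1 + 1/3·1 + 1/6·1 = 1 ✓
b·c: 1/3·1/2 + 1/3·1/2 + 1/6·1 = 1/2 ✓
b·c²: 1/3·1/4 + 1/3·1/4 + 1/6·1 = 1/3 ✓
b·Ac: 1/3·1/4 + 1/6·1/2 = 1/6 ✓
b·c³: 1/3·1/8 + 1/3·1/8 + 1/6·1 = 1/4 ✓
b·(c∘Ac): 1/3·1/8 + 1/6·1/2 = 1/8 ✓
b·Ac²: 1/3·1/8 + 1/6·1/4 = 1/12 ✓
b·A²c: 1/6·1/4 = 1/24 ✓; 4 stages ⇒ order 4.

4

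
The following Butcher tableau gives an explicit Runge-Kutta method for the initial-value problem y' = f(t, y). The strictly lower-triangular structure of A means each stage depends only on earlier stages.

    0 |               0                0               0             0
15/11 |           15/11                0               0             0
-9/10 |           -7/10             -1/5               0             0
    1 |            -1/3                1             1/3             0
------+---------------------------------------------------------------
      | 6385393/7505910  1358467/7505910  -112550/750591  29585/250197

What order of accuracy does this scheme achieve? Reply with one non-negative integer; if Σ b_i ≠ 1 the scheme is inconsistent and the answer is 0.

b = (6385393/7505910, 1358467/7505910, -112550/750591, 29585/250197)
c = (0, 15/11, -9/10, 1)
Ac = (0, 0, -3/11, 117/110)
Σ b_i: 6385393/7505910·1 + 1358467/7505910·1 + (-112550/750591)·1 + 29585/250197·1 = 1 ✓
b·c: 1358467/7505910·15/11 + (-112550/750591)·(-9/10) + 29585/250197·1 = 1/2 ✓
b·c²: 1358467/7505910·225/121 + (-112550/750591)·81/100 + 29585/250197·1 = 1/3 ✓
b·Ac: (-112550/750591)·(-3/11) + 29585/250197·117/110 = 1/6 ✓
b·c³: 1358467/7505910·3375/1331 + (-112550/750591)·(-729/1000) + 29585/250197·1 = 37786373/55043340 ≠ 1/4 ⇒ order 3.
b·(c∘Ac): (-112550/750591)·27/110 + 29585/250197·117/110 = 163233/1834778 ≠ 1/8
b·Ac²: (-112550/750591)·(-45/121) + 29585/250197·25767/12100 = 5643283/18347780 ≠ 1/12
b·A²c: 29585/250197·(-1/11) = -29585/2752167 ≠ 1/24

3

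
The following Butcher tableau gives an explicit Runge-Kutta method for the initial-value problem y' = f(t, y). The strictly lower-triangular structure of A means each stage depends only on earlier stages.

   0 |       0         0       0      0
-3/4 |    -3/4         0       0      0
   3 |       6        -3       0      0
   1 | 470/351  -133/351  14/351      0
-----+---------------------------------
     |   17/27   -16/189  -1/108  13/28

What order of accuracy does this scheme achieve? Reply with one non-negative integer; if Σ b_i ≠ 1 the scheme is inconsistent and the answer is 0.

4

b = (17/27, -16/189, -1/108, 13/28)
c = (0, -3/4, 3, 1)
Ac = (0, 0, 9/4, 21/52)
Σ b_i: 17/27·1 + (-16/189)·1 + (-1/108)·1 + 13/28·1 = 1 ✓
b·c: (-16/189)·(-3/4) + (-1/108)·3 + 13/28·1 = 1/2 ✓
b·c²: (-16/189)·9/16 + (-1/108)·9 + 13/28·1 = 1/3 ✓
b·Ac: (-1/108)·9/4 + 13/28·21/52 = 1/6 ✓
b·c³: (-16/189)·(-27/64) + (-1/108)·27 + 13/28·1 = 1/4 ✓
b·(c∘Ac): (-1/108)·27/4 + 13/28·21/52 = 1/8 ✓
b·Ac²: (-1/108)·(-27/16) + 13/28·7/48 = 1/12 ✓
b·A²c: 13/28·7/78 = 1/24 ✓; 4 stages ⇒ order 4.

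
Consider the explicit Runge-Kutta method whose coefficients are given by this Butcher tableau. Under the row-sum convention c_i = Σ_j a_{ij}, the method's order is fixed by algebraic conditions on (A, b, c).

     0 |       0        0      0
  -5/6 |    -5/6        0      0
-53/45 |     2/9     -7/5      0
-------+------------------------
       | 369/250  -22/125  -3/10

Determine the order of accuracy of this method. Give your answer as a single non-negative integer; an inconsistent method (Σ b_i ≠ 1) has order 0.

b = (369/250, -22/125, -3/10)
c = (0, -5/6, -53/45)
Ac = (0, 0, 7/6)
Σ b_i: 369/250·1 + (-22/125)·1 + (-3/10)·1 = 1 ✓
b·c: (-22/125)·(-5/6) + (-3/10)·(-53/45) = 1/2 ✓
b·c²: (-22/125)·25/36 + (-3/10)·2809/2025 = -1817/3375 ≠ 1/3 ⇒ order 2.
b·Ac: (-3/10)·7/6 = -7/20 ≠ 1/6

2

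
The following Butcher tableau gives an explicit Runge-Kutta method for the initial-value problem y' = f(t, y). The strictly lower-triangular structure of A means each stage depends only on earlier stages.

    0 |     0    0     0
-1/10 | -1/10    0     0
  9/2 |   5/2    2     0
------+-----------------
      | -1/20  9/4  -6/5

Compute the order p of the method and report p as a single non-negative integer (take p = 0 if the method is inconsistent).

1

b = (-1/20, 9/4, -6/5)
c = (0, -1/10, 9/2)
Ac = (0, 0, -1/5)
Σ b_i: (-1/20)·1 + 9/4·1 + (-6/5)·1 = 1 ✓
b·c: 9/4·(-1/10) + (-6/5)·9/2 = -45/8 ≠ 1/2 ⇒ order 1.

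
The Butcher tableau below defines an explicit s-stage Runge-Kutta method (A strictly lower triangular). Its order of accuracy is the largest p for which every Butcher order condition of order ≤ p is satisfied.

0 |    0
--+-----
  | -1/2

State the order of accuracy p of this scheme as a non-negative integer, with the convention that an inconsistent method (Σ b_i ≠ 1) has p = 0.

b = (-1/2)
c = (0)
Σ b_i: (-1/2)·1 = -1/2 ≠ 1 ⇒ order 0.

0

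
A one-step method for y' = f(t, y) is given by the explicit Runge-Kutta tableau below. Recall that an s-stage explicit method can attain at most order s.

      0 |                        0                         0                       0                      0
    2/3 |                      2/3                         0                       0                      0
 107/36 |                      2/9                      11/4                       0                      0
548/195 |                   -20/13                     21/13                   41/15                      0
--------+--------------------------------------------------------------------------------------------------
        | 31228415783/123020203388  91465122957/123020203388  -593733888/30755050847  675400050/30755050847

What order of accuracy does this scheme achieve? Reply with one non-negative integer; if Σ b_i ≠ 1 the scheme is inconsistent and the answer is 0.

3

b = (31228415783/123020203388, 91465122957/123020203388, -593733888/30755050847, 675400050/30755050847)
c = (0, 2/3, 107/36, 548/195)
Ac = (0, 0, 11/6, 64591/7020)
Σ b_i: 31228415783/123020203388·1 + 91465122957/123020203388·1 + (-593733888/30755050847)·1 + 675400050/30755050847·1 = 1 ✓
b·c: 91465122957/123020203388·2/3 + (-593733888/30755050847)·107/36 + 675400050/30755050847·548/195 = 1/2 ✓
b·c²: 91465122957/123020203388·4/9 + (-593733888/30755050847)·11449/1296 + 675400050/30755050847·300304/38025 = 1/3 ✓
b·Ac: (-593733888/30755050847)·11/6 + 675400050/30755050847·64591/7020 = 1/6 ✓
b·c³: 91465122957/123020203388·8/27 + (-593733888/30755050847)·1225043/46656 + 675400050/30755050847·164566592/7414875 = 3612653465842/17991704745495 ≠ 1/4 ⇒ order 3.
b·(c∘Ac): (-593733888/30755050847)·1177/216 + 675400050/30755050847·8848967/342225 = 128057652430/276795457623 ≠ 1/8
b·Ac²: (-593733888/30755050847)·11/9 + 675400050/30755050847·6283757/252720 = 3470647238173/6643090982952 ≠ 1/12
b·A²c: 675400050/30755050847·451/90 = 3384504695/30755050847 ≠ 1/24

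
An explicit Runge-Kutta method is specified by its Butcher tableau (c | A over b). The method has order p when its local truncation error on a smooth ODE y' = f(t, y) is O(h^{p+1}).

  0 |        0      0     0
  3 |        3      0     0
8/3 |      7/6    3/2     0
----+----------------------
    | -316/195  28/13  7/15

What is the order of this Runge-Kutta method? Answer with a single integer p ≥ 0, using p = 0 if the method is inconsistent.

1

b = (-316/195, 28/13, 7/15)
c = (0, 3, 8/3)
Ac = (0, 0, 9/2)
Σ b_i: (-316/195)·1 + 28/13·1 + 7/15·1 = 1 ✓
b·c: 28/13·3 + 7/15·8/3 = 4508/585 ≠ 1/2 ⇒ order 1.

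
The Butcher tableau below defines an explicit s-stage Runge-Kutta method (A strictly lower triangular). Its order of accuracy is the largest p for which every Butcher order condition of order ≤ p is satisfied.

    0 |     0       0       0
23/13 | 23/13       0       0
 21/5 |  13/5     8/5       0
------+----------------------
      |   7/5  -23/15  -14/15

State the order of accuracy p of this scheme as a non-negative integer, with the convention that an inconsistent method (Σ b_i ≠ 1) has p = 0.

b = (7/5, -23/15, -14/15)
c = (0, 23/13, 21/5)
Ac = (0, 0, 184/65)
Σ b_i: 7/5·1 + (-23/15)·1 + (-14/15)·1 = -16/15 ≠ 1 ⇒ order 0.

0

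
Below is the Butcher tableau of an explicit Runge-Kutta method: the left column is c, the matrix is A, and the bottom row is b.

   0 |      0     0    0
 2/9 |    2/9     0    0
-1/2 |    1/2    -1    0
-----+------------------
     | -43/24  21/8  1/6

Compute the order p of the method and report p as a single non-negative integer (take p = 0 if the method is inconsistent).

2

b = (-43/24, 21/8, 1/6)
c = (0, 2/9, -1/2)
Ac = (0, 0, -2/9)
Σ b_i: (-43/24)·1 + 21/8·1 + 1/6·1 = 1 ✓
b·c: 21/8·2/9 + 1/6·(-1/2) = 1/2 ✓
b·c²: 21/8·4/81 + 1/6·1/4 = 37/216 ≠ 1/3 ⇒ order 2.
b·Ac: 1/6·(-2/9) = -1/27 ≠ 1/6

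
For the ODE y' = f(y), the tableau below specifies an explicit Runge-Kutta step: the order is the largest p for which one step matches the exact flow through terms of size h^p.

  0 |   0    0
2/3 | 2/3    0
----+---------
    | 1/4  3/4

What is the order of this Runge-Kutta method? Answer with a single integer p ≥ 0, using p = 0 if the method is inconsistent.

2

b = (1/4, 3/4)
c = (0, 2/3)
Σ b_i: 1/4·1 + 3/4·1 = 1 ✓
b·c: 3/4·2/3 = 1/2 ✓; 2 stages ⇒ order 2.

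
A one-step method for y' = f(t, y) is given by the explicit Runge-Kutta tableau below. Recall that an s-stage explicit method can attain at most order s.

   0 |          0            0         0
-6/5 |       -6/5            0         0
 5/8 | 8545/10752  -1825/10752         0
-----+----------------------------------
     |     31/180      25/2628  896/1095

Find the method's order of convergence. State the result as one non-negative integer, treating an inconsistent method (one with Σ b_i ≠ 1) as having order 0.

3

b = (31/180, 25/2628, 896/1095)
c = (0, -6/5, 5/8)
Ac = (0, 0, 365/1792)
Σ b_i: 31/180·1 + 25/2628·1 + 896/1095·1 = 1 ✓
b·c: 25/2628·(-6/5) + 896/1095·5/8 = 1/2 ✓
b·c²: 25/2628·36/25 + 896/1095·25/64 = 1/3 ✓
b·Ac: 896/1095·365/1792 = 1/6 ✓; 3 stages ⇒ order 3.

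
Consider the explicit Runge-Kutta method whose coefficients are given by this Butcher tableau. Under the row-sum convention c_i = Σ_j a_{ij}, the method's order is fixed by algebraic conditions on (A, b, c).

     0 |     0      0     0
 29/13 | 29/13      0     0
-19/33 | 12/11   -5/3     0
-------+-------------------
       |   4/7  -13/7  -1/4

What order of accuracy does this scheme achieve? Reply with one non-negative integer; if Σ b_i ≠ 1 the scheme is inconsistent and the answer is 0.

b = (4/7, -13/7, -1/4)
c = (0, 29/13, -19/33)
Ac = (0, 0, -145/39)
Σ b_i: 4/7·1 + (-13/7)·1 + (-1/4)·1 = -43/28 ≠ 1 ⇒ order 0.

0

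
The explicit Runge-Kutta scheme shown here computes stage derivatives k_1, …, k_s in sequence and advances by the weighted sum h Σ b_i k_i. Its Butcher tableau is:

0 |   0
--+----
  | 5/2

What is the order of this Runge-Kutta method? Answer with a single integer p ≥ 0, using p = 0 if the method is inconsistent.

0

b = (5/2)
c = (0)
Σ b_i: 5/2·1 = 5/2 ≠ 1 ⇒ order 0.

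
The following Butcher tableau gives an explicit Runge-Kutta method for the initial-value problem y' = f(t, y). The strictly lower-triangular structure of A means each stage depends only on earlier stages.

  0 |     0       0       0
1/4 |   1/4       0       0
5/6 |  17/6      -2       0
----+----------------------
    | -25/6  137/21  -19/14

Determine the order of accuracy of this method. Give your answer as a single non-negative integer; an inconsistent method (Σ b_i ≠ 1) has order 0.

2

b = (-25/6, 137/21, -19/14)
c = (0, 1/4, 5/6)
Ac = (0, 0, -1/2)
Σ b_i: (-25/6)·1 + 137/21·1 + (-19/14)·1 = 1 ✓
b·c: 137/21·1/4 + (-19/14)·5/6 = 1/2 ✓
b·c²: 137/21·1/16 + (-19/14)·25/36 = -77/144 ≠ 1/3 ⇒ order 2.
b·Ac: (-19/14)·(-1/2) = 19/28 ≠ 1/6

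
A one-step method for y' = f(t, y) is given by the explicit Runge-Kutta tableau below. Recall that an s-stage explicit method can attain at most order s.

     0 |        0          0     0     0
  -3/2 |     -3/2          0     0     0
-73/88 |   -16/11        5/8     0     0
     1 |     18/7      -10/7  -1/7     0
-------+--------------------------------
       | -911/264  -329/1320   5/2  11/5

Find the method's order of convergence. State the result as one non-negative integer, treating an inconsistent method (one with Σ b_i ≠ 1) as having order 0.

2

b = (-911/264, -329/1320, 5/2, 11/5)
c = (0, -3/2, -73/88, 1)
Ac = (0, 0, -15/16, 199/88)
Σ b_i: (-911/264)·1 + (-329/1320)·1 + 5/2·1 + 11/5·1 = 1 ✓
b·c: (-329/1320)·(-3/2) + 5/2·(-73/88) + 11/5·1 = 1/2 ✓
b·c²: (-329/1320)·9/4 + 5/2·5329/7744 + 11/5·1 = 52033/15488 ≠ 1/3 ⇒ order 2.
b·Ac: 5/2·(-15/16) + 11/5·199/88 = 421/160 ≠ 1/6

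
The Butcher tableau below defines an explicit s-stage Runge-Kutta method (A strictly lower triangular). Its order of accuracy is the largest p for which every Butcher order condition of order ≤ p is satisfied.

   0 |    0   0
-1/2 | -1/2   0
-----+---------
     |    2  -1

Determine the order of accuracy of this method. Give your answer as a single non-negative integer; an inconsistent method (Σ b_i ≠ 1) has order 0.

2

b = (2, -1)
c = (0, -1/2)
Σ b_i: 2·1 + (-1)·1 = 1 ✓
b·c: (-1)·(-1/2) = 1/2 ✓; 2 stages ⇒ order 2.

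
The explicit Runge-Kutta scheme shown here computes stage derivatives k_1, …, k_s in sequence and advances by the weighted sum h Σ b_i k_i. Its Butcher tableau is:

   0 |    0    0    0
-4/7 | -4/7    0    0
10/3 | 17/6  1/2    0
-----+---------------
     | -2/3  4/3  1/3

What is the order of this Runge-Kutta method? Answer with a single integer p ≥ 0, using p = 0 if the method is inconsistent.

b = (-2/3, 4/3, 1/3)
c = (0, -4/7, 10/3)
Ac = (0, 0, -2/7)
Σ b_i: (-2/3)·1 + 4/3·1 + 1/3·1 = 1 ✓
b·c: 4/3·(-4/7) + 1/3·10/3 = 22/63 ≠ 1/2 ⇒ order 1.

1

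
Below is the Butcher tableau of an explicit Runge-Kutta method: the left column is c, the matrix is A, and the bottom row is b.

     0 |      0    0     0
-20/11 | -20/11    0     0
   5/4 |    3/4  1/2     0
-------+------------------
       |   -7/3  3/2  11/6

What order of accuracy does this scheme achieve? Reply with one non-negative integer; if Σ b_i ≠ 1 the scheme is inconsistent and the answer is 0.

b = (-7/3, 3/2, 11/6)
c = (0, -20/11, 5/4)
Ac = (0, 0, -10/11)
Σ b_i: (-7/3)·1 + 3/2·1 + 11/6·1 = 1 ✓
b·c: 3/2·(-20/11) + 11/6·5/4 = -115/264 ≠ 1/2 ⇒ order 1.

1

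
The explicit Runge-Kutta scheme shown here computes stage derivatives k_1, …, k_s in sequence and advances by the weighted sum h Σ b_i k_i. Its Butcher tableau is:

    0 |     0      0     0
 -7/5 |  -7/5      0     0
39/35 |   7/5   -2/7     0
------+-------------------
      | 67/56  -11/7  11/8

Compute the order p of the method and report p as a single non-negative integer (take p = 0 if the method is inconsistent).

1

b = (67/56, -11/7, 11/8)
c = (0, -7/5, 39/35)
Ac = (0, 0, 2/5)
Σ b_i: 67/56·1 + (-11/7)·1 + 11/8·1 = 1 ✓
b·c: (-11/7)·(-7/5) + 11/8·39/35 = 209/56 ≠ 1/2 ⇒ order 1.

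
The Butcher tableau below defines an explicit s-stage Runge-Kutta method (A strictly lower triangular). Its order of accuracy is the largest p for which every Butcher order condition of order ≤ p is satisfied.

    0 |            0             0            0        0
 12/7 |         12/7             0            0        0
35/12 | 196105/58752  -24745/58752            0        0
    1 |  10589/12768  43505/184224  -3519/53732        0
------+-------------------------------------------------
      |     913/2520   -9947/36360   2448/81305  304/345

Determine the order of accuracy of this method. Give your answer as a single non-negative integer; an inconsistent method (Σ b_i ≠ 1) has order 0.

4

b = (913/2520, -9947/36360, 2448/81305, 304/345)
c = (0, 12/7, 35/12, 1)
Ac = (0, 0, -3535/4896, 65/304)
Σ b_i: 913/2520·1 + (-9947/36360)·1 + 2448/81305·1 + 304/345·1 = 1 ✓
b·c: (-9947/36360)·12/7 + 2448/81305·35/12 + 304/345·1 = 1/2 ✓
b·c²: (-9947/36360)·144/49 + 2448/81305·1225/144 + 304/345·1 = 1/3 ✓
b·Ac: 2448/81305·(-3535/4896) + 304/345·65/304 = 1/6 ✓
b·c³: (-9947/36360)·1728/343 + 2448/81305·42875/1728 + 304/345·1 = 1/4 ✓
b·(c∘Ac): 2448/81305·(-123725/58752) + 304/345·65/304 = 1/8 ✓
b·Ac²: 2448/81305·(-505/408) + 304/345·1165/8512 = 1/12 ✓
b·A²c: 304/345·115/2432 = 1/24 ✓; 4 stages ⇒ order 4.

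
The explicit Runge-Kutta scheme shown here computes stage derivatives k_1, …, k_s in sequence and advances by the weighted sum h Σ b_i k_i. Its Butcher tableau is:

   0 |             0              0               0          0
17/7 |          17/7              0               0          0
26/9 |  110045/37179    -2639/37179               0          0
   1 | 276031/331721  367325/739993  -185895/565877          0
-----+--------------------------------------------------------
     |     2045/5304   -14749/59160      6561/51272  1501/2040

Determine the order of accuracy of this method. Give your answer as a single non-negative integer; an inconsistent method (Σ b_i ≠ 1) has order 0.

b = (2045/5304, -14749/59160, 6561/51272, 1501/2040)
c = (0, 17/7, 26/9, 1)
Ac = (0, 0, -377/2187, 385/1501)
Σ b_i: 2045/5304·1 + (-14749/59160)·1 + 6561/51272·1 + 1501/2040·1 = 1 ✓
b·c: (-14749/59160)·17/7 + 6561/51272·26/9 + 1501/2040·1 = 1/2 ✓
b·c²: (-14749/59160)·289/49 + 6561/51272·676/81 + 1501/2040·1 = 1/3 ✓
b·Ac: 6561/51272·(-377/2187) + 1501/2040·385/1501 = 1/6 ✓
b·c³: (-14749/59160)·4913/343 + 6561/51272·17576/729 + 1501/2040·1 = 1/4 ✓
b·(c∘Ac): 6561/51272·(-9802/19683) + 1501/2040·385/1501 = 1/8 ✓
b·Ac²: 6561/51272·(-6409/15309) + 1501/2040·1955/10507 = 1/12 ✓
b·A²c: 1501/2040·85/1501 = 1/24 ✓; 4 stages ⇒ order 4.

4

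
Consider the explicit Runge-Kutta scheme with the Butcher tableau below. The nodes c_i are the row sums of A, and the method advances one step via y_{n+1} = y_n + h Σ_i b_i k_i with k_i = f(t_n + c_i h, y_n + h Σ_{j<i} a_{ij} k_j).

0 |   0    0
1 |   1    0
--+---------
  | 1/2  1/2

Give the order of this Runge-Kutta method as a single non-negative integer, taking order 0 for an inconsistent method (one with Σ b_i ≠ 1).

2

b = (1/2, 1/2)
c = (0, 1)
Σ b_i: 1/2·1 + 1/2·1 = 1 ✓
b·c: 1/2·1 = 1/2 ✓; 2 stages ⇒ order 2.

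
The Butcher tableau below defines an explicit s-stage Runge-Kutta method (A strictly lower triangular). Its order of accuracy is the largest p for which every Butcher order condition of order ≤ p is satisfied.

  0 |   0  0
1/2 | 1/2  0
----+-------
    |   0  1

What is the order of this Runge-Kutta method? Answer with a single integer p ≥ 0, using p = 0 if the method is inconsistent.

2

b = (0, 1)
c = (0, 1/2)
Σ b_i: 1·1 = 1 ✓
b·c: 1·1/2 = 1/2 ✓; 2 stages ⇒ order 2.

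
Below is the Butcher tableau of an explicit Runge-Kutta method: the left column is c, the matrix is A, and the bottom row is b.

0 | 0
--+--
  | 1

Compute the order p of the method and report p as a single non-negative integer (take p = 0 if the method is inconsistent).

b = (1)
c = (0)
Σ b_i: 1·1 = 1 ✓; 1 stage ⇒ order 1.

1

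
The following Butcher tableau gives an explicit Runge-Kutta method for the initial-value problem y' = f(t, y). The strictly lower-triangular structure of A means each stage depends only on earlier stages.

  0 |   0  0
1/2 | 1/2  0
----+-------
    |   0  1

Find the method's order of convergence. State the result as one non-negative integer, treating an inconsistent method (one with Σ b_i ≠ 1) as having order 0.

b = (0, 1)
c = (0, 1/2)
Σ b_i: 1·1 = 1 ✓
b·c: 1·1/2 = 1/2 ✓; 2 stages ⇒ order 2.

2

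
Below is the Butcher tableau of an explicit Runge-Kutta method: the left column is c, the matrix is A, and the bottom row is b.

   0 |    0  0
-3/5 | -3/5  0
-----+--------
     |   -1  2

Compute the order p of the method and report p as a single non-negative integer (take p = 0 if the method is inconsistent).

1

b = (-1, 2)
c = (0, -3/5)
Σ b_i: (-1)·1 + 2·1 = 1 ✓
b·c: 2·(-3/5) = -6/5 ≠ 1/2 ⇒ order 1.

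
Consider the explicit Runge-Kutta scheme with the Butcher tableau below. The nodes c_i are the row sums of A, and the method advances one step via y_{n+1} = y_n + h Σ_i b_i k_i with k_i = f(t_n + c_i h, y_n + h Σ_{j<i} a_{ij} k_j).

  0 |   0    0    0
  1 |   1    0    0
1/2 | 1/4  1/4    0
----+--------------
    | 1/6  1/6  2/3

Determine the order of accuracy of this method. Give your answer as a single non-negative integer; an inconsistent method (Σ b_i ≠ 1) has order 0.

3

b = (1/6, 1/6, 2/3)
c = (0, 1, 1/2)
Ac = (0, 0, 1/4)
Σ b_i: 1/6·1 + 1/6·1 + 2/3·1 = 1 ✓
b·c: 1/6·1 + 2/3·1/2 = 1/2 ✓
b·c²: 1/6·1 + 2/3·1/4 = 1/3 ✓
b·Ac: 2/3·1/4 = 1/6 ✓; 3 stages ⇒ order 3.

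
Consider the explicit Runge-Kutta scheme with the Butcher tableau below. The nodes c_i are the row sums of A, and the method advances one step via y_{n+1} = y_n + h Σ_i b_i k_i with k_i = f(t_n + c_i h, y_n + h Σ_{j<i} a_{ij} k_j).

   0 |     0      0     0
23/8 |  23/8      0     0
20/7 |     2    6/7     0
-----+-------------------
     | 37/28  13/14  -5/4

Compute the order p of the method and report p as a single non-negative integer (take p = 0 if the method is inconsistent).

1

b = (37/28, 13/14, -5/4)
c = (0, 23/8, 20/7)
Ac = (0, 0, 69/28)
Σ b_i: 37/28·1 + 13/14·1 + (-5/4)·1 = 1 ✓
b·c: 13/14·23/8 + (-5/4)·20/7 = -101/112 ≠ 1/2 ⇒ order 1.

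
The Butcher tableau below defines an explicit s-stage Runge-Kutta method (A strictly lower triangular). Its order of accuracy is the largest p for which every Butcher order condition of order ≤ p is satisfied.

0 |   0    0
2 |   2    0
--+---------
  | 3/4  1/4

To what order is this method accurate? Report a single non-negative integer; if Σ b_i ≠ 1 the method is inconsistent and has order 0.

b = (3/4, 1/4)
c = (0, 2)
Σ b_i: 3/4·1 + 1/4·1 = 1 ✓
b·c: 1/4·2 = 1/2 ✓; 2 stages ⇒ order 2.

2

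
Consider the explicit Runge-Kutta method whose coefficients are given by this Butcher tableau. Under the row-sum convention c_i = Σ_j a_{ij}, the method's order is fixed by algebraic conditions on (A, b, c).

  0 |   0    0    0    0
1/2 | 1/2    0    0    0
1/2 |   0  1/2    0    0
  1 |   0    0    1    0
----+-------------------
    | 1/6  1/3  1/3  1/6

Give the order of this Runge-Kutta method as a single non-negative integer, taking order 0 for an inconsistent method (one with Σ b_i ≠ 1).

b = (1/6, 1/3, 1/3, 1/6)
c = (0, 1/2, 1/2, 1)
Ac = (0, 0, 1/4, 1/2)
Σ b_i: 1/6·1 + 1/3·1 + 1/3·1 + 1/6·1 = 1 ✓
b·c: 1/3·1/2 + 1/3·1/2 + 1/6·1 = 1/2 ✓
b·c²: 1/3·1/4 + 1/3·1/4 + 1/6·1 = 1/3 ✓
b·Ac: 1/3·1/4 + 1/6·1/2 = 1/6 ✓
b·c³: 1/3·1/8 + 1/3·1/8 + 1/6·1 = 1/4 ✓
b·(c∘Ac): 1/3·1/8 + 1/6·1/2 = 1/8 ✓
b·Ac²: 1/3·1/8 + 1/6·1/4 = 1/12 ✓
b·A²c: 1/6·1/4 = 1/24 ✓; 4 stages ⇒ order 4.

4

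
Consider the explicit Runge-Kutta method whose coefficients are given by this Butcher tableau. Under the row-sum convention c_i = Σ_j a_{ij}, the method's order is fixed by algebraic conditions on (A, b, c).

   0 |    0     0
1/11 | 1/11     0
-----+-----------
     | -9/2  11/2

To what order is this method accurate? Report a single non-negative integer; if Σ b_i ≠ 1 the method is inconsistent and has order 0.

2

b = (-9/2, 11/2)
c = (0, 1/11)
Σ b_i: (-9/2)·1 + 11/2·1 = 1 ✓
b·c: 11/2·1/11 = 1/2 ✓; 2 stages ⇒ order 2.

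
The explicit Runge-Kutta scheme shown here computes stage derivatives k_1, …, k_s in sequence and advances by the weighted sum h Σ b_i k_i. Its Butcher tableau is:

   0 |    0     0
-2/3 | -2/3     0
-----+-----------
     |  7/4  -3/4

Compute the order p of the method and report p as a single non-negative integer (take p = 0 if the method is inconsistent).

2

b = (7/4, -3/4)
c = (0, -2/3)
Σ b_i: 7/4·1 + (-3/4)·1 = 1 ✓
b·c: (-3/4)·(-2/3) = 1/2 ✓; 2 stages ⇒ order 2.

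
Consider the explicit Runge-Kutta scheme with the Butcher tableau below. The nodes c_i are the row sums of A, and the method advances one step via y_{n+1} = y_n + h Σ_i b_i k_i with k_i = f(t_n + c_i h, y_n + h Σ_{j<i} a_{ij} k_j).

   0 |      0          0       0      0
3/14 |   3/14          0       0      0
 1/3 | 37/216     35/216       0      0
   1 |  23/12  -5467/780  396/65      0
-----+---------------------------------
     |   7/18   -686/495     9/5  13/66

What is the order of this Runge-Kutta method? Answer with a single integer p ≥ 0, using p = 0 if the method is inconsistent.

b = (7/18, -686/495, 9/5, 13/66)
c = (0, 3/14, 1/3, 1)
Ac = (0, 0, 5/144, 55/104)
Σ b_i: 7/18·1 + (-686/495)·1 + 9/5·1 + 13/66·1 = 1 ✓
b·c: (-686/495)·3/14 + 9/5·1/3 + 13/66·1 = 1/2 ✓
b·c²: (-686/495)·9/196 + 9/5·1/9 + 13/66·1 = 1/3 ✓
b·Ac: 9/5·5/144 + 13/66·55/104 = 1/6 ✓
b·c³: (-686/495)·27/2744 + 9/5·1/27 + 13/66·1 = 1/4 ✓
b·(c∘Ac): 9/5·5/432 + 13/66·55/104 = 1/8 ✓
b·Ac²: 9/5·5/672 + 13/66·517/1456 = 1/12 ✓
b·A²c: 13/66·11/52 = 1/24 ✓; 4 stages ⇒ order 4.

4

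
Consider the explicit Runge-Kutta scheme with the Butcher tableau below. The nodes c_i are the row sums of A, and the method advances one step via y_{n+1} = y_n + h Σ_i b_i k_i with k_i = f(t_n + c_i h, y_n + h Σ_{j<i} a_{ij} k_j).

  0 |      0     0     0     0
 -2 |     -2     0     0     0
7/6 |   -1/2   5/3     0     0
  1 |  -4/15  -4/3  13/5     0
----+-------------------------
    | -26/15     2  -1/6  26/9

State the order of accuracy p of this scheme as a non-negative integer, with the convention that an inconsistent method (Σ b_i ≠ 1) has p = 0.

b = (-26/15, 2, -1/6, 26/9)
c = (0, -2, 7/6, 1)
Ac = (0, 0, -10/3, 57/10)
Σ b_i: (-26/15)·1 + 2·1 + (-1/6)·1 + 26/9·1 = 269/90 ≠ 1 ⇒ order 0.

0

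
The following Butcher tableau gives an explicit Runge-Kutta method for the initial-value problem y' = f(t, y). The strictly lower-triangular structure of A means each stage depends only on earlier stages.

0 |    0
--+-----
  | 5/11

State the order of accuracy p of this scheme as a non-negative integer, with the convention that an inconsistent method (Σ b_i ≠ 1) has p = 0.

b = (5/11)
c = (0)
Σ b_i: 5/11·1 = 5/11 ≠ 1 ⇒ order 0.

0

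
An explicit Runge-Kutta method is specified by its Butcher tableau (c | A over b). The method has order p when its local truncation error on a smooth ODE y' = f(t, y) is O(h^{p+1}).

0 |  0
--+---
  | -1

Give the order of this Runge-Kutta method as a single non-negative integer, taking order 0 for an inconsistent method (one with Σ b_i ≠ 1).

0

b = (-1)
c = (0)
Σ b_i: (-1)·1 = -1 ≠ 1 ⇒ order 0.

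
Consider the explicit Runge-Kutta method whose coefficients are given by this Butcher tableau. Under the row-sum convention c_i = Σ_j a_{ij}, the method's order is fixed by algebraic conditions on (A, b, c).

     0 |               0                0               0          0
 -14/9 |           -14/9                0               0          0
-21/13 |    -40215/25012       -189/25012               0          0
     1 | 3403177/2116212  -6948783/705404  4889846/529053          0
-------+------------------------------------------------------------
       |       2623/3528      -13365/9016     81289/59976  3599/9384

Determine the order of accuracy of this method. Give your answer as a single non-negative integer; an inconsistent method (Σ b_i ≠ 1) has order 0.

b = (2623/3528, -13365/9016, 81289/59976, 3599/9384)
c = (0, -14/9, -21/13, 1)
Ac = (0, 0, 147/12506, 2829/7198)
Σ b_i: 2623/3528·1 + (-13365/9016)·1 + 81289/59976·1 + 3599/9384·1 = 1 ✓
b·c: (-13365/9016)·(-14/9) + 81289/59976·(-21/13) + 3599/9384·1 = 1/2 ✓
b·c²: (-13365/9016)·196/81 + 81289/59976·441/169 + 3599/9384·1 = 1/3 ✓
b·Ac: 81289/59976·147/12506 + 3599/9384·2829/7198 = 1/6 ✓
b·c³: (-13365/9016)·(-2744/729) + 81289/59976·(-9261/2197) + 3599/9384·1 = 1/4 ✓
b·(c∘Ac): 81289/59976·(-3087/162578) + 3599/9384·2829/7198 = 1/8 ✓
b·Ac²: 81289/59976·(-343/18759) + 3599/9384·9131/32391 = 1/12 ✓
b·A²c: 3599/9384·391/3599 = 1/24 ✓; 4 stages ⇒ order 4.

4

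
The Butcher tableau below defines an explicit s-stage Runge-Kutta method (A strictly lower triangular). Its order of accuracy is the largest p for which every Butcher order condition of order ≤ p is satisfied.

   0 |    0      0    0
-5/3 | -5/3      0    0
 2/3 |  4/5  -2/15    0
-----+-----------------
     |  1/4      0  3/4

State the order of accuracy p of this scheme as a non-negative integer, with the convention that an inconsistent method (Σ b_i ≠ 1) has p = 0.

b = (1/4, 0, 3/4)
c = (0, -5/3, 2/3)
Ac = (0, 0, 2/9)
Σ b_i: 1/4·1 + 3/4·1 = 1 ✓
b·c: 3/4·2/3 = 1/2 ✓
b·c²: 3/4·4/9 = 1/3 ✓
b·Ac: 3/4·2/9 = 1/6 ✓; 3 stages ⇒ order 3.

3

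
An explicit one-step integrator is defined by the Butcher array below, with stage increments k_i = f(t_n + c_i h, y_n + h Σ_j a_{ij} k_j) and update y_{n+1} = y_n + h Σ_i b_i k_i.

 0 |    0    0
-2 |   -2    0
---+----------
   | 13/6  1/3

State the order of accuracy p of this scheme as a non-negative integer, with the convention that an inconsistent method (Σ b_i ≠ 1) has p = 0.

0

b = (13/6, 1/3)
c = (0, -2)
Σ b_i: 13/6·1 + 1/3·1 = 5/2 ≠ 1 ⇒ order 0.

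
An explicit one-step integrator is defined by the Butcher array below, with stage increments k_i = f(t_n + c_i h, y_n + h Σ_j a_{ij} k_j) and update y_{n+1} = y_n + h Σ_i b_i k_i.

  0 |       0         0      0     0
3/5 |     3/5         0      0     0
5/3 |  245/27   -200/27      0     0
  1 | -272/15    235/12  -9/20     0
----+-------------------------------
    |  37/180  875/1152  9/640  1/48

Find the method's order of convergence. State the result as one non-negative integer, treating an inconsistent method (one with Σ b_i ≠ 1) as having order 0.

4

b = (37/180, 875/1152, 9/640, 1/48)
c = (0, 3/5, 5/3, 1)
Ac = (0, 0, -40/9, 11)
Σ b_i: 37/180·1 + 875/1152·1 + 9/640·1 + 1/48·1 = 1 ✓
b·c: 875/1152·3/5 + 9/640·5/3 + 1/48·1 = 1/2 ✓
b·c²: 875/1152·9/25 + 9/640·25/9 + 1/48·1 = 1/3 ✓
b·Ac: 9/640·(-40/9) + 1/48·11 = 1/6 ✓
b·c³: 875/1152·27/125 + 9/640·125/27 + 1/48·1 = 1/4 ✓
b·(c∘Ac): 9/640·(-200/27) + 1/48·11 = 1/8 ✓
b·Ac²: 9/640·(-8/3) + 1/48·29/5 = 1/12 ✓
b·A²c: 1/48·2 = 1/24 ✓; 4 stages ⇒ order 4.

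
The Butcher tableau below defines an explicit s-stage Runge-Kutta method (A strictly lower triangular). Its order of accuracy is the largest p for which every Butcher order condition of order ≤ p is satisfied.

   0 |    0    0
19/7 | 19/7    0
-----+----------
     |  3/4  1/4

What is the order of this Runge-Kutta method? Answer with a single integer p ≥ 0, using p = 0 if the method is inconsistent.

b = (3/4, 1/4)
c = (0, 19/7)
Σ b_i: 3/4·1 + 1/4·1 = 1 ✓
b·c: 1/4·19/7 = 19/28 ≠ 1/2 ⇒ order 1.

1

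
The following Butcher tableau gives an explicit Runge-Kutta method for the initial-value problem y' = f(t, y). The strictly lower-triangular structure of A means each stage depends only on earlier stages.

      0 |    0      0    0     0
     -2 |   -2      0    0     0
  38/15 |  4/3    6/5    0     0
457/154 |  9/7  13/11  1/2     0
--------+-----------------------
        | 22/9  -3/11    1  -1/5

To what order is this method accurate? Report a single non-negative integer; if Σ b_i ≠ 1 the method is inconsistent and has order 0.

0

b = (22/9, -3/11, 1, -1/5)
c = (0, -2, 38/15, 457/154)
Ac = (0, 0, -12/5, -181/165)
Σ b_i: 22/9·1 + (-3/11)·1 + 1·1 + (-1/5)·1 = 1471/495 ≠ 1 ⇒ order 0.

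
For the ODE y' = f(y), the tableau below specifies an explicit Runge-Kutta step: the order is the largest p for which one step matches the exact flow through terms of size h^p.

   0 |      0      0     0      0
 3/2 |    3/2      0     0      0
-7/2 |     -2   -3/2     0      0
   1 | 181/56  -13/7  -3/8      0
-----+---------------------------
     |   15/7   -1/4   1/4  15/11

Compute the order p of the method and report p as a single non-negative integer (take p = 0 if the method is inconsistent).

b = (15/7, -1/4, 1/4, 15/11)
c = (0, 3/2, -7/2, 1)
Ac = (0, 0, -9/4, -165/112)
Σ b_i: 15/7·1 + (-1/4)·1 + 1/4·1 + 15/11·1 = 270/77 ≠ 1 ⇒ order 0.

0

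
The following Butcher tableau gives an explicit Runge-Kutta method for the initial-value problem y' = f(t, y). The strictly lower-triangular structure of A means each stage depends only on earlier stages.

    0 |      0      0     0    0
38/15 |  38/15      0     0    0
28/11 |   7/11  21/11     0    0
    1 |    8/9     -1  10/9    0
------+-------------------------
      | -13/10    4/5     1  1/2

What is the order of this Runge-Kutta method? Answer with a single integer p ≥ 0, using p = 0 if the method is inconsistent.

1

b = (-13/10, 4/5, 1, 1/2)
c = (0, 38/15, 28/11, 1)
Ac = (0, 0, 266/55, 146/495)
Σ b_i: (-13/10)·1 + 4/5·1 + 1·1 + 1/2·1 = 1 ✓
b·c: 4/5·38/15 + 1·28/11 + 1/2·1 = 8369/1650 ≠ 1/2 ⇒ order 1.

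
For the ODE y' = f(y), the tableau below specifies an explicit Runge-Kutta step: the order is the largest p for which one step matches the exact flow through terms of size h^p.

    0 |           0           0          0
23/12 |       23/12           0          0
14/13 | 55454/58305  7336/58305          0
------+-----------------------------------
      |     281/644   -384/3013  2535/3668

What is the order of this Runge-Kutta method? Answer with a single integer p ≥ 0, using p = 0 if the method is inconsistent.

b = (281/644, -384/3013, 2535/3668)
c = (0, 23/12, 14/13)
Ac = (0, 0, 1834/7605)
Σ b_i: 281/644·1 + (-384/3013)·1 + 2535/3668·1 = 1 ✓
b·c: (-384/3013)·23/12 + 2535/3668·14/13 = 1/2 ✓
b·c²: (-384/3013)·529/144 + 2535/3668·196/169 = 1/3 ✓
b·Ac: 2535/3668·1834/7605 = 1/6 ✓; 3 stages ⇒ order 3.

3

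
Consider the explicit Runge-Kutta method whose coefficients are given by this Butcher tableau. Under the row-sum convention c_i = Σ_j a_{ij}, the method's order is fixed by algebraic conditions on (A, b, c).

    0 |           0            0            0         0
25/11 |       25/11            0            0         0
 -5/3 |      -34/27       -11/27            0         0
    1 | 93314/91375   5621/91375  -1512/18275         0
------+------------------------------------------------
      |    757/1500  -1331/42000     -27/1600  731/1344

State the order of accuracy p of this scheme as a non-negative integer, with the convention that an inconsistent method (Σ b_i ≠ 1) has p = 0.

b = (757/1500, -1331/42000, -27/1600, 731/1344)
c = (0, 25/11, -5/3, 1)
Ac = (0, 0, -25/27, 203/731)
Σ b_i: 757/1500·1 + (-1331/42000)·1 + (-27/1600)·1 + 731/1344·1 = 1 ✓
b·c: (-1331/42000)·25/11 + (-27/1600)·(-5/3) + 731/1344·1 = 1/2 ✓
b·c²: (-1331/42000)·625/121 + (-27/1600)·25/9 + 731/1344·1 = 1/3 ✓
b·Ac: (-27/1600)·(-25/27) + 731/1344·203/731 = 1/6 ✓
b·c³: (-1331/42000)·15625/1331 + (-27/1600)·(-125/27) + 731/1344·1 = 1/4 ✓
b·(c∘Ac): (-27/1600)·125/81 + 731/1344·203/731 = 1/8 ✓
b·Ac²: (-27/1600)·(-625/297) + 731/1344·707/8041 = 1/12 ✓
b·A²c: 731/1344·56/731 = 1/24 ✓; 4 stages ⇒ order 4.

4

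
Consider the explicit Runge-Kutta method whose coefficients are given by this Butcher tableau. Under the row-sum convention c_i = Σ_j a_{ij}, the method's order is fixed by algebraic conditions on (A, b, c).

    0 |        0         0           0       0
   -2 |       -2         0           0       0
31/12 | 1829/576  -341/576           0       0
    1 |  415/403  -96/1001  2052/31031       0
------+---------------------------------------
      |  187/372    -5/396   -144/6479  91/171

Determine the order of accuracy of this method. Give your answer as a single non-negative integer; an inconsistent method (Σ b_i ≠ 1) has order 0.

4

b = (187/372, -5/396, -144/6479, 91/171)
c = (0, -2, 31/12, 1)
Ac = (0, 0, 341/288, 33/91)
Σ b_i: 187/372·1 + (-5/396)·1 + (-144/6479)·1 + 91/171·1 = 1 ✓
b·c: (-5/396)·(-2) + (-144/6479)·31/12 + 91/171·1 = 1/2 ✓
b·c²: (-5/396)·4 + (-144/6479)·961/144 + 91/171·1 = 1/3 ✓
b·Ac: (-144/6479)·341/288 + 91/171·33/91 = 1/6 ✓
b·c³: (-5/396)·(-8) + (-144/6479)·29791/1728 + 91/171·1 = 1/4 ✓
b·(c∘Ac): (-144/6479)·10571/3456 + 91/171·33/91 = 1/8 ✓
b·Ac²: (-144/6479)·(-341/144) + 91/171·3/52 = 1/12 ✓
b·A²c: 91/171·57/728 = 1/24 ✓; 4 stages ⇒ order 4.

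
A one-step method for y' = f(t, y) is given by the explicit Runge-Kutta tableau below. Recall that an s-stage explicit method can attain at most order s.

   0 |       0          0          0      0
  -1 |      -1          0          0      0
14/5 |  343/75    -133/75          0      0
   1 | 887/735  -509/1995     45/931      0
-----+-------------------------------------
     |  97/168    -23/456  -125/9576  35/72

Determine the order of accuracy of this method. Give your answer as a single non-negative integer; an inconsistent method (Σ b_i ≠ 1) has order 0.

b = (97/168, -23/456, -125/9576, 35/72)
c = (0, -1, 14/5, 1)
Ac = (0, 0, 133/75, 41/105)
Σ b_i: 97/168·1 + (-23/456)·1 + (-125/9576)·1 + 35/72·1 = 1 ✓
b·c: (-23/456)·(-1) + (-125/9576)·14/5 + 35/72·1 = 1/2 ✓
b·c²: (-23/456)·1 + (-125/9576)·196/25 + 35/72·1 = 1/3 ✓
b·Ac: (-125/9576)·133/75 + 35/72·41/105 = 1/6 ✓
b·c³: (-23/456)·(-1) + (-125/9576)·2744/125 + 35/72·1 = 1/4 ✓
b·(c∘Ac): (-125/9576)·1862/375 + 35/72·41/105 = 1/8 ✓
b·Ac²: (-125/9576)·(-133/75) + 35/72·13/105 = 1/12 ✓
b·A²c: 35/72·3/35 = 1/24 ✓; 4 stages ⇒ order 4.

4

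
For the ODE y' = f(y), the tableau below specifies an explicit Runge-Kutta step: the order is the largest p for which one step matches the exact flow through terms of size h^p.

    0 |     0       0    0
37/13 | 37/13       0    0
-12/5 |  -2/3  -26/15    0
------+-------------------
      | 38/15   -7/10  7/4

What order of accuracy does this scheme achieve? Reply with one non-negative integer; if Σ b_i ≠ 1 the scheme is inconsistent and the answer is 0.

b = (38/15, -7/10, 7/4)
c = (0, 37/13, -12/5)
Ac = (0, 0, -74/15)
Σ b_i: 38/15·1 + (-7/10)·1 + 7/4·1 = 43/12 ≠ 1 ⇒ order 0.

0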